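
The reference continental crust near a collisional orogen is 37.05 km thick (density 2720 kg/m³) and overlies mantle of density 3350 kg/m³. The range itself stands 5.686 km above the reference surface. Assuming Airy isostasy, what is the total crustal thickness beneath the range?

Root depth r = h ρ_c / (ρ_m − ρ_c) = 5.686 km × 2720 / 630 = 24.55 km.
Total thickness = T + h + r = 37.05 km + 5.686 km + 24.55 km = 67.3 km.

67.3 km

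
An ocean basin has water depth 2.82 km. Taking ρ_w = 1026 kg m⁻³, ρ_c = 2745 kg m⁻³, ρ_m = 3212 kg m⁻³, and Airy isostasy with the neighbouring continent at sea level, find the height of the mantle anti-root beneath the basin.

10.4 km

Equating mass per unit area of the two columns: replacing crust with seawater at the top is compensated by replacing crust with mantle at the base: d (ρ_c − ρ_w) = a (ρ_m − ρ_c).
a = d (ρ_c − ρ_w)/(ρ_m − ρ_c) = 2.82 km × 1719/467 = 10.4 km.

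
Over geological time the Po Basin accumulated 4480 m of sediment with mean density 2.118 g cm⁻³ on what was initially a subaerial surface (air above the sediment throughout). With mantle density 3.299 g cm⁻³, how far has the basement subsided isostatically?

2880 m

Subaerial load: s = t ρ_sed / ρ_m = 4480 m × 2.118/3.299 = 2880 m.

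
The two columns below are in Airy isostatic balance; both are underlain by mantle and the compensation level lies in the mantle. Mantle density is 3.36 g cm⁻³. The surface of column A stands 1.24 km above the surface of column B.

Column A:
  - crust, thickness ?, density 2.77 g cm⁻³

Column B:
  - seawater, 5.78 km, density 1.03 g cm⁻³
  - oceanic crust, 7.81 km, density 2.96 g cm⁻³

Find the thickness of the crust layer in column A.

Take the compensation level at the base of the deeper column (depth z_c below the surface of column A) and equate Σ ρ_i t_i down to z_c; mantle fills any gap and the z_c terms cancel.
Column A: x×2.77 + (z_c − 0 − x)×3.36
Column B: 1.24×0 + 5.78×1.03 + 7.81×2.96 + (z_c − 1.24 − 13.59)×3.36
The z_c×3.36 term appears on both sides and cancels. Collect the known terms of each column as K = Σ(ρt)_known − 3.36 × (depth of known layers): K_A = 0 − 3.36×0 = 0; K_B = 29.071 − 3.36×(1.24 + 13.59) = −20.7578.
Balance: K_A − x×(3.36 − 2.77) = K_B, so x = (K_A − K_B)/(3.36 − 2.77) = 20.7578/0.59 = 35.2 km.

35.2 km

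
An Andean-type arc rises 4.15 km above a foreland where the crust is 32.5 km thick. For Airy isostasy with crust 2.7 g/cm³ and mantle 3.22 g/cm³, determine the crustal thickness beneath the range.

58.2 km

Root depth r = h ρ_c / (ρ_m − ρ_c) = 4.15 km × 2.7 / 0.52 = 21.55 km.
Total thickness = T + h + r = 32.5 km + 4.15 km + 21.55 km = 58.2 km.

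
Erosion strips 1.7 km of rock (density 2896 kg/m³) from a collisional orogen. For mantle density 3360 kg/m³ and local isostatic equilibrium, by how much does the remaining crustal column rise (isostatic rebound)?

Unloading: uplift u = e ρ_c/ρ_m = 1.7 km × 2896/3360 = 1.47 km.

1.47 km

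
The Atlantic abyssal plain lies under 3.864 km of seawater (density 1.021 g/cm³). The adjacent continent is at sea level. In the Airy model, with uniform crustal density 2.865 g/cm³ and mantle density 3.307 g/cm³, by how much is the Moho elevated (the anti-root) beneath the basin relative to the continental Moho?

For local isostatic compensation: replacing crust with seawater at the top is compensated by replacing crust with mantle at the base: d (ρ_c − ρ_w) = a (ρ_m − ρ_c).
a = d (ρ_c − ρ_w)/(ρ_m − ρ_c) = 3.864 km × 1.844/0.442 = 16.1 km.

16.1 km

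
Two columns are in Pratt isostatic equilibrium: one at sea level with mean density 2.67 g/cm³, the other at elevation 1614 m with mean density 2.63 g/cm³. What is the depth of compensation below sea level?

106000 m

ρ_ref D = ρ (D + h) → D (ρ_ref − ρ) = ρ h.
D = ρ h/(ρ_ref − ρ) = 2.63 × 1614 m/(2.67 − 2.63) = 106000 m.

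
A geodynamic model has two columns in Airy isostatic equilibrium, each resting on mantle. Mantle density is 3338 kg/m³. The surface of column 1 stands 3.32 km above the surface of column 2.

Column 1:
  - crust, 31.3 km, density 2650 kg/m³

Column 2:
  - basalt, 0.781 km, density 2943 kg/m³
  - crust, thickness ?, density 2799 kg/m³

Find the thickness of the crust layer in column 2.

18.8 km

Take the compensation level at the base of the deeper column (depth z_c below the surface of column 1) and equate Σ ρ_i t_i down to z_c; mantle fills any gap and the z_c terms cancel.
Column 1: 31.3×2650 + (z_c − 31.3)×3338
Column 2: 3.32×0 + 0.781×2943 + x×2799 + (z_c − 3.32 − 0.781 − x)×3338
The z_c×3338 term appears on both sides and cancels. Collect the known terms of each column as K = Σ(ρt)_known − 3338 × (depth of known layers): K_1 = 82945 − 3338×31.3 = −21534.4; K_2 = 2298.483 − 3338×(3.32 + 0.781) = −11390.655.
Balance: K_1 = K_2 − x×(3338 − 2799), so x = (K_2 − K_1)/(3338 − 2799) = 10143.7/539 = 18.8 km.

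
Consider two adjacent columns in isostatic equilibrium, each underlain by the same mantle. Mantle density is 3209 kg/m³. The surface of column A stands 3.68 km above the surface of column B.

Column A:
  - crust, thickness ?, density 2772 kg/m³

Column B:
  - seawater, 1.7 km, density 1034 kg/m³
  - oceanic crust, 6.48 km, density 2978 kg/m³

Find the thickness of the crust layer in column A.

Take the compensation level at the base of the deeper column (depth z_c below the surface of column A) and equate Σ ρ_i t_i down to z_c; mantle fills any gap and the z_c terms cancel.
Column A: x×2772 + (z_c − 0 − x)×3209
Column B: 3.68×0 + 1.7×1034 + 6.48×2978 + (z_c − 3.68 − 8.18)×3209
The z_c×3209 term appears on both sides and cancels. Collect the known terms of each column as K = Σ(ρt)_known − 3209 × (depth of known layers): K_A = 0 − 3209×0 = 0; K_B = 21055.24 − 3209×(3.68 + 8.18) = −17003.5.
Balance: K_A − x×(3209 − 2772) = K_B, so x = (K_A − K_B)/(3209 − 2772) = 17003.5/437 = 38.9 km.

38.9 km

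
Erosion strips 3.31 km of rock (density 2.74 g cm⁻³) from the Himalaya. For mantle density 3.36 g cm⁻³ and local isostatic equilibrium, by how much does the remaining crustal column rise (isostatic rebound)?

Unloading: uplift u = e ρ_c/ρ_m = 3.31 km × 2.74/3.36 = 2.7 km.

2.7 km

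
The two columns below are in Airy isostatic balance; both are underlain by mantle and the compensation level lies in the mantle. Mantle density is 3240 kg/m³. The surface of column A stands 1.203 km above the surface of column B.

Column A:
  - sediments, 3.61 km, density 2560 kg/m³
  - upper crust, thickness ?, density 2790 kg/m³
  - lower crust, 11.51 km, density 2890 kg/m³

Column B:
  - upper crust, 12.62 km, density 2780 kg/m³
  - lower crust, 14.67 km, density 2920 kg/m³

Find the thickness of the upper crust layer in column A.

17.6 km

Take the compensation level at the base of the deeper column (depth z_c below the surface of column A) and equate Σ ρ_i t_i down to z_c; mantle fills any gap and the z_c terms cancel.
Column A: 3.61×2560 + x×2790 + 11.51×2890 + (z_c − 15.12 − x)×3240
Column B: 1.203×0 + 12.62×2780 + 14.67×2920 + (z_c − 1.203 − 27.29)×3240
The z_c×3240 term appears on both sides and cancels. Collect the known terms of each column as K = Σ(ρt)_known − 3240 × (depth of known layers): K_A = 42505.5 − 3240×15.12 = −6483.3; K_B = 77920 − 3240×(1.203 + 27.29) = −14397.32.
Balance: K_A − x×(3240 − 2790) = K_B, so x = (K_A − K_B)/(3240 − 2790) = 7914.02/450 = 17.6 km.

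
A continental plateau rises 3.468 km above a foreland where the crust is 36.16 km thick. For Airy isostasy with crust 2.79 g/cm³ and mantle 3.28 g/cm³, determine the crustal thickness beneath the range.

Root depth r = h ρ_c / (ρ_m − ρ_c) = 3.468 km × 2.79 / 0.49 = 19.75 km.
Total thickness = T + h + r = 36.16 km + 3.468 km + 19.75 km = 59.4 km.

59.4 km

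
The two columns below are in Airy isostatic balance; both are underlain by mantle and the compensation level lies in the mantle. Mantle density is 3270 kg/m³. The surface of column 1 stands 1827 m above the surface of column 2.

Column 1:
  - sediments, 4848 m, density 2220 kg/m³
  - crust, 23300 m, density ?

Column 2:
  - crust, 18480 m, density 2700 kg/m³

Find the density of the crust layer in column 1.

Take the compensation level at the base of the deeper column (depth z_c below the surface of column 1) and equate Σ ρ_i t_i down to z_c; mantle fills any gap and the z_c terms cancel.
Column 1: 4848×2220 + 23300×ρ + (z_c − 28148)×3270
Column 2: 1827×0 + 18480×2700 + (z_c − 1827 − 18480)×3270
The z_c×3270 term appears on both sides and cancels. Collect the known terms of each column as K = Σ(ρt)_known − 3270 × (depth of known layers): K_1 = 10762560 − 3270×28148 = −81281400; K_2 = 49896000 − 3270×(1827 + 18480) = −16507890.
Balance: K_1 + 23300×ρ = K_2, so ρ = (K_2 − K_1)/23300 = 64773500/23300 = 2780 kg/m³.

2780 kg/m³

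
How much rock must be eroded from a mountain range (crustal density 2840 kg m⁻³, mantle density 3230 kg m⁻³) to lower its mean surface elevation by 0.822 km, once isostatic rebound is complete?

Net drop Δ = e − u = e − e ρ_c/ρ_m = e (ρ_m − ρ_c)/ρ_m.
e = Δ ρ_m/(ρ_m − ρ_c) = 0.822 km × 3230/390 = 6.81 km.

6.81 km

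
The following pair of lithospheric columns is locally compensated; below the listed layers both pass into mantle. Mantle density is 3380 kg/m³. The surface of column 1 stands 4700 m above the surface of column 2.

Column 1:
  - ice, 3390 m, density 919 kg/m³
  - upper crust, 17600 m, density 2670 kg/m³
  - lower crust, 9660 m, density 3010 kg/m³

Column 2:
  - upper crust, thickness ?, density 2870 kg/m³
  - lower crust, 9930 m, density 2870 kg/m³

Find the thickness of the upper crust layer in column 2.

Take the compensation level at the base of the deeper column (depth z_c below the surface of column 1) and equate Σ ρ_i t_i down to z_c; mantle fills any gap and the z_c terms cancel.
Column 1: 3390×919 + 17600×2670 + 9660×3010 + (z_c − 30650)×3380
Column 2: 4700×0 + x×2870 + 9930×2870 + (z_c − 4700 − 9930 − x)×3380
The z_c×3380 term appears on both sides and cancels. Collect the known terms of each column as K = Σ(ρt)_known − 3380 × (depth of known layers): K_1 = 79184010 − 3380×30650 = −24412990; K_2 = 28499100 − 3380×(4700 + 9930) = −20950300.
Balance: K_1 = K_2 − x×(3380 − 2870), so x = (K_2 − K_1)/(3380 − 2870) = 3462690/510 = 6790 m.

6790 m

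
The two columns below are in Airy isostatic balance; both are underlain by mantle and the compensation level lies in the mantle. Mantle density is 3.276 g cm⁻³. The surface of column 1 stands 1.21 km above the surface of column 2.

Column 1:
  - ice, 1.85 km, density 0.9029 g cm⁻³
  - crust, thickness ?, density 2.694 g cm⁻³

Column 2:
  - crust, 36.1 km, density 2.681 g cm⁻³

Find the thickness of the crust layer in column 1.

Take the compensation level at the base of the deeper column (depth z_c below the surface of column 1) and equate Σ ρ_i t_i down to z_c; mantle fills any gap and the z_c terms cancel.
Column 1: 1.85×0.9029 + x×2.694 + (z_c − 1.85 − x)×3.276
Column 2: 1.21×0 + 36.1×2.681 + (z_c − 1.21 − 36.1)×3.276
The z_c×3.276 term appears on both sides and cancels. Collect the known terms of each column as K = Σ(ρt)_known − 3.276 × (depth of known layers): K_1 = 1.670365 − 3.276×1.85 = −4.390235; K_2 = 96.7841 − 3.276×(1.21 + 36.1) = −25.44346.
Balance: K_1 − x×(3.276 − 2.694) = K_2, so x = (K_1 − K_2)/(3.276 − 2.694) = 21.0532/0.582 = 36.2 km.

36.2 km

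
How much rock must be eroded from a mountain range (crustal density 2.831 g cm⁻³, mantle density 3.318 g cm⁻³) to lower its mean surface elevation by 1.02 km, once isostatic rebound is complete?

6.95 km

Net drop Δ = e − u = e − e ρ_c/ρ_m = e (ρ_m − ρ_c)/ρ_m.
e = Δ ρ_m/(ρ_m − ρ_c) = 1.02 km × 3.318/0.487 = 6.95 km.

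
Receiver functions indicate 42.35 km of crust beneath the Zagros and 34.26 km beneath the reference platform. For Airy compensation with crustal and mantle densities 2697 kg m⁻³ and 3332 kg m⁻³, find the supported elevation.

Excess crust Δ = 42.35 km − 34.26 km = 8.09 km, split between elevation h and root r with h + r = Δ.
Airy balance ρ_c h = (ρ_m − ρ_c) r gives r = h ρ_c/(ρ_m − ρ_c), so h (1 + ρ_c/(ρ_m − ρ_c)) = Δ, i.e. h = Δ (ρ_m − ρ_c)/ρ_m.
h = 8.09 km × 635/3332 = 1.54 km.

1.54 km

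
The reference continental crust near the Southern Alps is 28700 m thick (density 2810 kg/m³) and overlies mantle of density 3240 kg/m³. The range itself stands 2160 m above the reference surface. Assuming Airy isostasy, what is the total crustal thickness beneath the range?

Root depth r = h ρ_c / (ρ_m − ρ_c) = 2160 m × 2810 / 430 = 14120 m.
Total thickness = T + h + r = 28700 m + 2160 m + 14120 m = 45000 m.

45000 m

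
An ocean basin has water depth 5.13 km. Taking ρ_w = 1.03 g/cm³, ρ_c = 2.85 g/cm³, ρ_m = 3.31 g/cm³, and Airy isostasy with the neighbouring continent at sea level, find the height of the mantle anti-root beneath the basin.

By Archimedes' principle applied to the lithosphere: replacing crust with seawater at the top is compensated by replacing crust with mantle at the base: d (ρ_c − ρ_w) = a (ρ_m − ρ_c).
a = d (ρ_c − ρ_w)/(ρ_m − ρ_c) = 5.13 km × 1.82/0.46 = 20.3 km.

20.3 km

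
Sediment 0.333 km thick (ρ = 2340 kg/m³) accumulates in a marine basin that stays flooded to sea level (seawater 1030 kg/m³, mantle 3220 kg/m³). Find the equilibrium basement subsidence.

0.199 km

Submarine loading: the sediment displaces seawater, and the subsidence is in turn flooded, so s (ρ_m − ρ_w) = t (ρ_sed − ρ_w).
s = 0.333 km × (2340 − 1030) / (3220 − 1030) = 0.199 km.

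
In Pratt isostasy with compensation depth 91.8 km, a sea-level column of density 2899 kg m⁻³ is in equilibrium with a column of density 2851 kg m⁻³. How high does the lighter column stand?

1.55 km

ρ_ref D = ρ (D + h) → h = D (ρ_ref − ρ)/ρ.
h = 91.8 km × (2899 − 2851)/2851 = 1.55 km.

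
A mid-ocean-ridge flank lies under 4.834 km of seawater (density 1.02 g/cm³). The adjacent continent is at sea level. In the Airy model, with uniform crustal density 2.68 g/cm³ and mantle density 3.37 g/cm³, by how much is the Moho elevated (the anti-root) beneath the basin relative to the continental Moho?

By Archimedes' principle applied to the lithosphere: replacing crust with seawater at the top is compensated by replacing crust with mantle at the base: d (ρ_c − ρ_w) = a (ρ_m − ρ_c).
a = d (ρ_c − ρ_w)/(ρ_m − ρ_c) = 4.834 km × 1.66/0.69 = 11.6 km.

11.6 km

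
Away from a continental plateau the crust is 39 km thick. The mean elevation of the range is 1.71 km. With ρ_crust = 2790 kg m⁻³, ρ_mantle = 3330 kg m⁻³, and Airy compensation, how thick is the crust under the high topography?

Root depth r = h ρ_c / (ρ_m − ρ_c) = 1.71 km × 2790 / 540 = 8.835 km.
Total thickness = T + h + r = 39 km + 1.71 km + 8.835 km = 49.5 km.

49.5 km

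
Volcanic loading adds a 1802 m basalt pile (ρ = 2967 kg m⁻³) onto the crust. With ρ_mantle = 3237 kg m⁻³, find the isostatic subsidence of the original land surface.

Subaerial loading: s = t ρ_load / ρ_m.
s = 1802 m × 2967/3237 = 1650 m.

1650 m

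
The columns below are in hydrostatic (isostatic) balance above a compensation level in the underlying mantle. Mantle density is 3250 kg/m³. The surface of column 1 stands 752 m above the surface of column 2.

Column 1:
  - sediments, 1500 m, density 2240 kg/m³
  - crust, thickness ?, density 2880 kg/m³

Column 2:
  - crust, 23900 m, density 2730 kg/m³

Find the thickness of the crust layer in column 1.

36100 m

Take the compensation level at the base of the deeper column (depth z_c below the surface of column 1) and equate Σ ρ_i t_i down to z_c; mantle fills any gap and the z_c terms cancel.
Column 1: 1500×2240 + x×2880 + (z_c − 1500 − x)×3250
Column 2: 752×0 + 23900×2730 + (z_c − 752 − 23900)×3250
The z_c×3250 term appears on both sides and cancels. Collect the known terms of each column as K = Σ(ρt)_known − 3250 × (depth of known layers): K_1 = 3360000 − 3250×1500 = −1515000; K_2 = 65247000 − 3250×(752 + 23900) = −14872000.
Balance: K_1 − x×(3250 − 2880) = K_2, so x = (K_1 − K_2)/(3250 − 2880) = 13357000/370 = 36100 m.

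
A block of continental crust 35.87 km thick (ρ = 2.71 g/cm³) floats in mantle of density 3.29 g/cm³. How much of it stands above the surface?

Floating equilibrium: submerged depth d = t ρ_obj/ρ_fluid = 35.87 km × 2.71/3.29 = 29.55 km.
Freeboard = t − d = 35.87 km − 29.55 km = 6.32 km.

6.32 km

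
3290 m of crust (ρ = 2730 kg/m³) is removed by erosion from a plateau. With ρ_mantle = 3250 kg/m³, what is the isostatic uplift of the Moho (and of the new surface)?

2760 m

Unloading: uplift u = e ρ_c/ρ_m = 3290 m × 2730/3250 = 2760 m.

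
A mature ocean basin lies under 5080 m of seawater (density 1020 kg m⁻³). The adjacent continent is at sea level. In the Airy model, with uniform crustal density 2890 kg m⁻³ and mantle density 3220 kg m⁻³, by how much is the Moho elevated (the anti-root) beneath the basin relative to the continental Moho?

Isostatic balance requires: replacing crust with seawater at the top is compensated by replacing crust with mantle at the base: d (ρ_c − ρ_w) = a (ρ_m − ρ_c).
a = d (ρ_c − ρ_w)/(ρ_m − ρ_c) = 5080 m × 1870/330 = 28800 m.

28800 m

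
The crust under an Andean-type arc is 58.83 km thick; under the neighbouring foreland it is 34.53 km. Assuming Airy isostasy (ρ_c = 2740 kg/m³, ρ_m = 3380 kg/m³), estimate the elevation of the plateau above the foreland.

Excess crust Δ = 58.83 km − 34.53 km = 24.3 km, split between elevation h and root r with h + r = Δ.
Airy balance ρ_c h = (ρ_m − ρ_c) r gives r = h ρ_c/(ρ_m − ρ_c), so h (1 + ρ_c/(ρ_m − ρ_c)) = Δ, i.e. h = Δ (ρ_m − ρ_c)/ρ_m.
h = 24.3 km × 640/3380 = 4.6 km.

4.6 km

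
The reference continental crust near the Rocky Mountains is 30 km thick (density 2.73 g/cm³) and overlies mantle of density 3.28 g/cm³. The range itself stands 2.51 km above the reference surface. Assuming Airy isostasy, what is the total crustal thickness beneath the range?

Root depth r = h ρ_c / (ρ_m − ρ_c) = 2.51 km × 2.73 / 0.55 = 12.46 km.
Total thickness = T + h + r = 30 km + 2.51 km + 12.46 km = 45 km.

45 km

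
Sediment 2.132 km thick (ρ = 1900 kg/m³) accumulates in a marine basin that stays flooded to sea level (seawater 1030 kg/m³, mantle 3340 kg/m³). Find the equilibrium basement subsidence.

Submarine loading: the sediment displaces seawater, and the subsidence is in turn flooded, so s (ρ_m − ρ_w) = t (ρ_sed − ρ_w).
s = 2.132 km × (1900 − 1030) / (3340 − 1030) = 0.803 km.

0.803 km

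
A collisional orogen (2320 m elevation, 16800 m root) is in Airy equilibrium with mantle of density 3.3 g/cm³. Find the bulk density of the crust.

2.9 g/cm³

ρ_c h = (ρ_m − ρ_c) r → ρ_c (h + r) = ρ_m r → ρ_c = ρ_m r / (h + r).
ρ_c = 3.3 × 16800 m / (2320 m + 16800 m) = 2.9 g/cm³.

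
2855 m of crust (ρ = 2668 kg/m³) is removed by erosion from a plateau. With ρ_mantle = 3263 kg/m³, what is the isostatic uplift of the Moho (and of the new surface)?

Unloading: uplift u = e ρ_c/ρ_m = 2855 m × 2668/3263 = 2330 m.

2330 m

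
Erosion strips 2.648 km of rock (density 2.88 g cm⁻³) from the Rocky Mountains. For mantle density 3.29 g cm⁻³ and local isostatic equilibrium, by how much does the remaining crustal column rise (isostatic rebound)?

2.32 km

Unloading: uplift u = e ρ_c/ρ_m = 2.648 km × 2.88/3.29 = 2.32 km.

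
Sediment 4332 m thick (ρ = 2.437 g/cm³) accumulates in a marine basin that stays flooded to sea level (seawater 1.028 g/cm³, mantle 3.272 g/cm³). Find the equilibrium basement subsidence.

2720 m

Submarine loading: the sediment displaces seawater, and the subsidence is in turn flooded, so s (ρ_m − ρ_w) = t (ρ_sed − ρ_w).
s = 4332 m × (2.437 − 1.028) / (3.272 − 1.028) = 2720 m.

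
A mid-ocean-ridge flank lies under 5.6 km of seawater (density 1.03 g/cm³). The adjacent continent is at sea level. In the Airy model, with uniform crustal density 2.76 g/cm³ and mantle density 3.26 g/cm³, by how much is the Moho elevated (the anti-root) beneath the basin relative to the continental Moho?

Equating mass per unit area of the two columns: replacing crust with seawater at the top is compensated by replacing crust with mantle at the base: d (ρ_c − ρ_w) = a (ρ_m − ρ_c).
a = d (ρ_c − ρ_w)/(ρ_m − ρ_c) = 5.6 km × 1.73/0.5 = 19.4 km.

19.4 km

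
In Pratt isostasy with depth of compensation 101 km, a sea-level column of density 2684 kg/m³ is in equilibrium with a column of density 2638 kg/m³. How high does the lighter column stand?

ρ_ref D = ρ (D + h) → h = D (ρ_ref − ρ)/ρ.
h = 101 km × (2684 − 2638)/2638 = 1.76 km.

1.76 km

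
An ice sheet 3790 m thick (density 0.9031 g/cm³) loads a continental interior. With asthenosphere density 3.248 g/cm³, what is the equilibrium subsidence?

1050 m

Balancing pressure at the compensation depth: the ice load ρ_ice t is balanced by mantle displaced below, ρ_m s.
s = t ρ_ice / ρ_m = 3790 m × 0.9031/3.248 = 1050 m.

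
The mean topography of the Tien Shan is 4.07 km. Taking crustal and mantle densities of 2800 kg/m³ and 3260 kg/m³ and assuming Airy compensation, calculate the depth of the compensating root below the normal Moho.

24.8 km

By Archimedes' principle applied to the lithosphere: the weight of the topography is balanced by the buoyancy of the root, ρ_c h = (ρ_m − ρ_c) r.
r = h · ρ_c / (ρ_m − ρ_c) = 4.07 km × 2800 / (3260 − 2800) = 24.8 km.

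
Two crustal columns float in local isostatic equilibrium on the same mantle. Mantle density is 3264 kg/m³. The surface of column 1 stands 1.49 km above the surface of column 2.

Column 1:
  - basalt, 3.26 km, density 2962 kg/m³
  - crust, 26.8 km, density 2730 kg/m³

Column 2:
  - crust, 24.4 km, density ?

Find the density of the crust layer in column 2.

2840 kg/m³

Take the compensation level at the base of the deeper column (depth z_c below the surface of column 1) and equate Σ ρ_i t_i down to z_c; mantle fills any gap and the z_c terms cancel.
Column 1: 3.26×2962 + 26.8×2730 + (z_c − 30.06)×3264
Column 2: 1.49×0 + 24.4×ρ + (z_c − 1.49 − 24.4)×3264
The z_c×3264 term appears on both sides and cancels. Collect the known terms of each column as K = Σ(ρt)_known − 3264 × (depth of known layers): K_1 = 82820.12 − 3264×30.06 = −15295.72; K_2 = 0 − 3264×(1.49 + 24.4) = −84504.96.
Balance: K_1 = K_2 + 24.4×ρ, so ρ = (K_1 − K_2)/24.4 = 69209.2/24.4 = 2840 kg/m³.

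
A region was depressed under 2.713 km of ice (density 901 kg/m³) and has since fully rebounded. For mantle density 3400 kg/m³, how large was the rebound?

0.719 km

Removing the load lets mantle flow back in; uplift u satisfies ρ_ice t = ρ_m u.
u = t ρ_ice/ρ_m = 2.713 km × 901/3400 = 0.719 km.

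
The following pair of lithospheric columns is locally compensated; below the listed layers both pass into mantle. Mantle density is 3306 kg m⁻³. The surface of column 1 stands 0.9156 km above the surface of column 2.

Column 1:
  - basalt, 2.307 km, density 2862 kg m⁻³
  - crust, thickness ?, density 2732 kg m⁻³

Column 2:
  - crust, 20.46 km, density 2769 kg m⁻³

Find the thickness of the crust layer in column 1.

22.6 km

Take the compensation level at the base of the deeper column (depth z_c below the surface of column 1) and equate Σ ρ_i t_i down to z_c; mantle fills any gap and the z_c terms cancel.
Column 1: 2.307×2862 + x×2732 + (z_c − 2.307 − x)×3306
Column 2: 0.9156×0 + 20.46×2769 + (z_c − 0.9156 − 20.46)×3306
The z_c×3306 term appears on both sides and cancels. Collect the known terms of each column as K = Σ(ρt)_known − 3306 × (depth of known layers): K_1 = 6602.634 − 3306×2.307 = −1024.308; K_2 = 56653.74 − 3306×(0.9156 + 20.46) = −14013.9936.
Balance: K_1 − x×(3306 − 2732) = K_2, so x = (K_1 − K_2)/(3306 − 2732) = 12989.7/574 = 22.6 km.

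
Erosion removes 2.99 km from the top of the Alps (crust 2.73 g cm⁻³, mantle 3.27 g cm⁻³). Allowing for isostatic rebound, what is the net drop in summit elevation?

Rebound u = e ρ_c/ρ_m = 2.99 km × 2.73/3.27 = 2.496 km.
Net surface drop = e − u = 2.99 km − 2.496 km = e (ρ_m − ρ_c)/ρ_m = 0.494 km.

0.494 km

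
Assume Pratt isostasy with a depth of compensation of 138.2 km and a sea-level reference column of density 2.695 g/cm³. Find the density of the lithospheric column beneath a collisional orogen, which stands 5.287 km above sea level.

2.6 g/cm³

Pratt balance: ρ_ref D = ρ (D + h).
ρ = ρ_ref D/(D + h) = 2.695 × 138.2 km/(138.2 km + 5.287 km) = 2.6 g/cm³.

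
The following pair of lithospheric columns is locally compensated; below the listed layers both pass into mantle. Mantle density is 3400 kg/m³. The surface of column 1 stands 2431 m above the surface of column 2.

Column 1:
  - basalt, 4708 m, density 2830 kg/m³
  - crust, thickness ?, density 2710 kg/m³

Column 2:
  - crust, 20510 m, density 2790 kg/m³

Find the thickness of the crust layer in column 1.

26200 m

Take the compensation level at the base of the deeper column (depth z_c below the surface of column 1) and equate Σ ρ_i t_i down to z_c; mantle fills any gap and the z_c terms cancel.
Column 1: 4708×2830 + x×2710 + (z_c − 4708 − x)×3400
Column 2: 2431×0 + 20510×2790 + (z_c − 2431 − 20510)×3400
The z_c×3400 term appears on both sides and cancels. Collect the known terms of each column as K = Σ(ρt)_known − 3400 × (depth of known layers): K_1 = 13323640 − 3400×4708 = −2683560; K_2 = 57222900 − 3400×(2431 + 20510) = −20776500.
Balance: K_1 − x×(3400 − 2710) = K_2, so x = (K_1 − K_2)/(3400 − 2710) = 18092900/690 = 26200 m.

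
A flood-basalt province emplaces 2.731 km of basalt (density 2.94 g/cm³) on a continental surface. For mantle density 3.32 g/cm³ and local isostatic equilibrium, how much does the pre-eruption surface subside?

2.42 km

Subaerial loading: s = t ρ_load / ρ_m.
s = 2.731 km × 2.94/3.32 = 2.42 km.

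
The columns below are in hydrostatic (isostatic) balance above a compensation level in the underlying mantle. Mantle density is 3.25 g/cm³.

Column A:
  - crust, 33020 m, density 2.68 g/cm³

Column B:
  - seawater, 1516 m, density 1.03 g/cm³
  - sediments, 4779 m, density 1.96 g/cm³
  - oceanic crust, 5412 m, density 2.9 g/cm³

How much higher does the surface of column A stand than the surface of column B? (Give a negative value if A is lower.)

For any compensation level in the mantle, the mantle terms cancel and isostasy reduces to e = (Σt_A − Σt_B) − (Σ(ρt)_A − Σ(ρt)_B) / ρ_m.
Σt_A = 33020 m; Σt_B = 11707 m; Σ(ρt)_A = 88493.6; Σ(ρt)_B = 26623.12 (in m·g/cm³).
e = (33020 − 11707) − (88493.6 − 26623.12) / 3.25 = 2280 m.

2280 m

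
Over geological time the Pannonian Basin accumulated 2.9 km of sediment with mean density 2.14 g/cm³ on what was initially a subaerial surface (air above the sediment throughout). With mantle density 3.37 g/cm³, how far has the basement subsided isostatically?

Subaerial load: s = t ρ_sed / ρ_m = 2.9 km × 2.14/3.37 = 1.84 km.

1.84 km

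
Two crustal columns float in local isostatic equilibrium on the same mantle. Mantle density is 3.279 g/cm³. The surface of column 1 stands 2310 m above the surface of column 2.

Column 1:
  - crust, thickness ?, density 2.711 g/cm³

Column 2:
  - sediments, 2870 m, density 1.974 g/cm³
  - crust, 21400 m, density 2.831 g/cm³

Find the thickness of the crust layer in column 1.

Take the compensation level at the base of the deeper column (depth z_c below the surface of column 1) and equate Σ ρ_i t_i down to z_c; mantle fills any gap and the z_c terms cancel.
Column 1: x×2.711 + (z_c − 0 − x)×3.279
Column 2: 2310×0 + 2870×1.974 + 21400×2.831 + (z_c − 2310 − 24270)×3.279
The z_c×3.279 term appears on both sides and cancels. Collect the known terms of each column as K = Σ(ρt)_known − 3.279 × (depth of known layers): K_1 = 0 − 3.279×0 = 0; K_2 = 66248.78 − 3.279×(2310 + 24270) = −20907.04.
Balance: K_1 − x×(3.279 − 2.711) = K_2, so x = (K_1 − K_2)/(3.279 − 2.711) = 20907/0.568 = 36800 m.

36800 m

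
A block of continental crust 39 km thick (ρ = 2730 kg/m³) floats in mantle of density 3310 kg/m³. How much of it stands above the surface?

Floating equilibrium: submerged depth d = t ρ_obj/ρ_fluid = 39 km × 2730/3310 = 32.17 km.
Freeboard = t − d = 39 km − 32.17 km = 6.83 km.

6.83 km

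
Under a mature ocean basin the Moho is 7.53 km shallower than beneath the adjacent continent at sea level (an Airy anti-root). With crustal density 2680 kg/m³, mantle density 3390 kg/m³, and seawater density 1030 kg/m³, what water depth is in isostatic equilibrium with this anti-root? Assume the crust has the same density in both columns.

3.24 km

Replacing a thickness d of crust by seawater at the top must be balanced by replacing crust with mantle at the base: d (ρ_c − ρ_w) = a (ρ_m − ρ_c).
d = a (ρ_m − ρ_c)/(ρ_c − ρ_w) = 7.53 km × 710/1650 = 3.24 km.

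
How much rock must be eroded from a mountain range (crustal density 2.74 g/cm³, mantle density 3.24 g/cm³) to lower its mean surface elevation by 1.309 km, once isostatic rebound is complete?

8.48 km

Net drop Δ = e − u = e − e ρ_c/ρ_m = e (ρ_m − ρ_c)/ρ_m.
e = Δ ρ_m/(ρ_m − ρ_c) = 1.309 km × 3.24/0.5 = 8.48 km.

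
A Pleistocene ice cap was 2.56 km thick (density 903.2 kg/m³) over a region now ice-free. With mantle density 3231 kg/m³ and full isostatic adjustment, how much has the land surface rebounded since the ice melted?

0.716 km

Removing the load lets mantle flow back in; uplift u satisfies ρ_ice t = ρ_m u.
u = t ρ_ice/ρ_m = 2.56 km × 903.2/3231 = 0.716 km.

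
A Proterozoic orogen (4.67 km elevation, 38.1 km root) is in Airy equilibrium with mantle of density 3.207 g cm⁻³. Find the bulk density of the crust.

ρ_c h = (ρ_m − ρ_c) r → ρ_c (h + r) = ρ_m r → ρ_c = ρ_m r / (h + r).
ρ_c = 3.207 × 38.1 km / (4.67 km + 38.1 km) = 2.86 g cm⁻³.

2.86 g cm⁻³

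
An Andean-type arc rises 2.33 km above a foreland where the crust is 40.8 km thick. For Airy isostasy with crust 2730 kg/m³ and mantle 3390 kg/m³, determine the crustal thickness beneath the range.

52.8 km

Root depth r = h ρ_c / (ρ_m − ρ_c) = 2.33 km × 2730 / 660 = 9.638 km.
Total thickness = T + h + r = 40.8 km + 2.33 km + 9.638 km = 52.8 km.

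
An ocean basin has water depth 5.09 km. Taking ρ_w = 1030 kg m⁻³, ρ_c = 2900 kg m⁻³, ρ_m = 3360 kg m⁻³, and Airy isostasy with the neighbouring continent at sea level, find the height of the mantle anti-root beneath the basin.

Isostatic balance requires: replacing crust with seawater at the top is compensated by replacing crust with mantle at the base: d (ρ_c − ρ_w) = a (ρ_m − ρ_c).
a = d (ρ_c − ρ_w)/(ρ_m − ρ_c) = 5.09 km × 1870/460 = 20.7 km.

20.7 km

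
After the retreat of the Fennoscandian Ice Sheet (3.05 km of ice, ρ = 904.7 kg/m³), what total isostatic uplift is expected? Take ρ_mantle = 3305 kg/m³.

0.835 km

Removing the load lets mantle flow back in; uplift u satisfies ρ_ice t = ρ_m u.
u = t ρ_ice/ρ_m = 3.05 km × 904.7/3305 = 0.835 km.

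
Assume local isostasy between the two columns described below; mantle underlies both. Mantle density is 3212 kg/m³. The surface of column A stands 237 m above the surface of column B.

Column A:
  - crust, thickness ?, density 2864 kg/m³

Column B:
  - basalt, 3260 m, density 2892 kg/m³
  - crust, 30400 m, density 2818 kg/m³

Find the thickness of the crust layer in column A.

39600 m

Take the compensation level at the base of the deeper column (depth z_c below the surface of column A) and equate Σ ρ_i t_i down to z_c; mantle fills any gap and the z_c terms cancel.
Column A: x×2864 + (z_c − 0 − x)×3212
Column B: 237×0 + 3260×2892 + 30400×2818 + (z_c − 237 − 33660)×3212
The z_c×3212 term appears on both sides and cancels. Collect the known terms of each column as K = Σ(ρt)_known − 3212 × (depth of known layers): K_A = 0 − 3212×0 = 0; K_B = 95095120 − 3212×(237 + 33660) = −13782044.
Balance: K_A − x×(3212 − 2864) = K_B, so x = (K_A − K_B)/(3212 − 2864) = 13782000/348 = 39600 m.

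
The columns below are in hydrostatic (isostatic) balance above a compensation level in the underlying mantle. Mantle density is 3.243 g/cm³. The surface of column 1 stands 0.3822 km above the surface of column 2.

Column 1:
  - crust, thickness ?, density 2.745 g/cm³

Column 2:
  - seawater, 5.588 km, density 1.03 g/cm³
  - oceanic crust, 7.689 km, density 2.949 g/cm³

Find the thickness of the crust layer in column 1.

Take the compensation level at the base of the deeper column (depth z_c below the surface of column 1) and equate Σ ρ_i t_i down to z_c; mantle fills any gap and the z_c terms cancel.
Column 1: x×2.745 + (z_c − 0 − x)×3.243
Column 2: 0.3822×0 + 5.588×1.03 + 7.689×2.949 + (z_c − 0.3822 − 13.277)×3.243
The z_c×3.243 term appears on both sides and cancels. Collect the known terms of each column as K = Σ(ρt)_known − 3.243 × (depth of known layers): K_1 = 0 − 3.243×0 = 0; K_2 = 28.430501 − 3.243×(0.3822 + 13.277) = −15.8662846.
Balance: K_1 − x×(3.243 − 2.745) = K_2, so x = (K_1 − K_2)/(3.243 − 2.745) = 15.8663/0.498 = 31.9 km.

31.9 km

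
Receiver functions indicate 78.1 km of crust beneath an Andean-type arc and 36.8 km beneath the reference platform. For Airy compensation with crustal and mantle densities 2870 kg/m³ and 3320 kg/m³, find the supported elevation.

5.6 km

Excess crust Δ = 78.1 km − 36.8 km = 41.3 km, split between elevation h and root r with h + r = Δ.
Airy balance ρ_c h = (ρ_m − ρ_c) r gives r = h ρ_c/(ρ_m − ρ_c), so h (1 + ρ_c/(ρ_m − ρ_c)) = Δ, i.e. h = Δ (ρ_m − ρ_c)/ρ_m.
h = 41.3 km × 450/3320 = 5.6 km.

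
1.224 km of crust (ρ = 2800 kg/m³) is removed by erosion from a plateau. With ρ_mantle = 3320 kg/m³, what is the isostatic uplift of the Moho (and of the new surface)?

Unloading: uplift u = e ρ_c/ρ_m = 1.224 km × 2800/3320 = 1.03 km.

1.03 km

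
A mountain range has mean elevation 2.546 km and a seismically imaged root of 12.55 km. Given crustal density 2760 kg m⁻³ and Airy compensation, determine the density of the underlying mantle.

Airy balance: ρ_c h = (ρ_m − ρ_c) r → ρ_m = ρ_c (1 + h/r).
ρ_m = 2760 × (1 + 2.546 km/12.55 km) = 3320 kg m⁻³.

3320 kg m⁻³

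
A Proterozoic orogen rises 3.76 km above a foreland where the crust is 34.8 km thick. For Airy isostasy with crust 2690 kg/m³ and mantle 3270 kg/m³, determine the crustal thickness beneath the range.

56 km

Root depth r = h ρ_c / (ρ_m − ρ_c) = 3.76 km × 2690 / 580 = 17.44 km.
Total thickness = T + h + r = 34.8 km + 3.76 km + 17.44 km = 56 km.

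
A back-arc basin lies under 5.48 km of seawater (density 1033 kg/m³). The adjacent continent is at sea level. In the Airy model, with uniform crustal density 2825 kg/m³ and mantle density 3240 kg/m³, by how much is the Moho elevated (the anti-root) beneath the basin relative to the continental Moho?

Isostatic balance requires: replacing crust with seawater at the top is compensated by replacing crust with mantle at the base: d (ρ_c − ρ_w) = a (ρ_m − ρ_c).
a = d (ρ_c − ρ_w)/(ρ_m − ρ_c) = 5.48 km × 1792/415 = 23.7 km.

23.7 km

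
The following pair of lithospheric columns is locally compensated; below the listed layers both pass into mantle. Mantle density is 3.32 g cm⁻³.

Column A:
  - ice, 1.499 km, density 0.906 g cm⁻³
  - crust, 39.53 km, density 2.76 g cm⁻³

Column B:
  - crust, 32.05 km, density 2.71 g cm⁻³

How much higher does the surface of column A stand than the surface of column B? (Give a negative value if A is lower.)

1.87 km

For any compensation level in the mantle, the mantle terms cancel and isostasy reduces to e = (Σt_A − Σt_B) − (Σ(ρt)_A − Σ(ρt)_B) / ρ_m.
Σt_A = 41.029 km; Σt_B = 32.05 km; Σ(ρt)_A = 110.460894; Σ(ρt)_B = 86.8555 (in km·g cm⁻³).
e = (41.029 − 32.05) − (110.460894 − 86.8555) / 3.32 = 1.87 km.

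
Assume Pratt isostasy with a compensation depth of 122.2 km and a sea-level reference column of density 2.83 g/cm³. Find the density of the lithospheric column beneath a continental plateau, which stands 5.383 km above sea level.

2.71 g/cm³

Pratt balance: ρ_ref D = ρ (D + h).
ρ = ρ_ref D/(D + h) = 2.83 × 122.2 km/(122.2 km + 5.383 km) = 2.71 g/cm³.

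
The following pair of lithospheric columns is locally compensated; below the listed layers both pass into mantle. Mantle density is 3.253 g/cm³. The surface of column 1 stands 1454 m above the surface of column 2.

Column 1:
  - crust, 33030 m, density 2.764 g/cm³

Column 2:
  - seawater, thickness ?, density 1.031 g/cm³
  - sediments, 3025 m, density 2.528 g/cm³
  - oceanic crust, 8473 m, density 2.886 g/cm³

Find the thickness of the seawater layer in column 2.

2750 m

Take the compensation level at the base of the deeper column (depth z_c below the surface of column 1) and equate Σ ρ_i t_i down to z_c; mantle fills any gap and the z_c terms cancel.
Column 1: 33030×2.764 + (z_c − 33030)×3.253
Column 2: 1454×0 + x×1.031 + 3025×2.528 + 8473×2.886 + (z_c − 1454 − 11498 − x)×3.253
The z_c×3.253 term appears on both sides and cancels. Collect the known terms of each column as K = Σ(ρt)_known − 3.253 × (depth of known layers): K_1 = 91294.92 − 3.253×33030 = −16151.67; K_2 = 32100.278 − 3.253×(1454 + 11498) = −10032.578.
Balance: K_1 = K_2 − x×(3.253 − 1.031), so x = (K_2 − K_1)/(3.253 − 1.031) = 6119.09/2.222 = 2750 m.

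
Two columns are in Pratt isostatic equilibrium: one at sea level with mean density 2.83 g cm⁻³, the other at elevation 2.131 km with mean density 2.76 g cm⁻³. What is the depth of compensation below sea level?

84 km

ρ_ref D = ρ (D + h) → D (ρ_ref − ρ) = ρ h.
D = ρ h/(ρ_ref − ρ) = 2.76 × 2.131 km/(2.83 − 2.76) = 84 km.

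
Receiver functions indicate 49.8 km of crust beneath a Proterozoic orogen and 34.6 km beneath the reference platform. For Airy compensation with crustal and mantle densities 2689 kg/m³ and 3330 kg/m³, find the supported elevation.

2.93 km

Excess crust Δ = 49.8 km − 34.6 km = 15.2 km, split between elevation h and root r with h + r = Δ.
Airy balance ρ_c h = (ρ_m − ρ_c) r gives r = h ρ_c/(ρ_m − ρ_c), so h (1 + ρ_c/(ρ_m − ρ_c)) = Δ, i.e. h = Δ (ρ_m − ρ_c)/ρ_m.
h = 15.2 km × 641/3330 = 2.93 km.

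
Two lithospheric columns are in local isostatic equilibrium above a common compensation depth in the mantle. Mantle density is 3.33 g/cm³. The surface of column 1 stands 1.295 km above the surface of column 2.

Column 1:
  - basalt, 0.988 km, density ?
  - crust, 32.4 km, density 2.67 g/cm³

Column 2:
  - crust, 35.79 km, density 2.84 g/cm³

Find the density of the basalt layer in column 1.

Take the compensation level at the base of the deeper column (depth z_c below the surface of column 1) and equate Σ ρ_i t_i down to z_c; mantle fills any gap and the z_c terms cancel.
Column 1: 0.988×ρ + 32.4×2.67 + (z_c − 33.388)×3.33
Column 2: 1.295×0 + 35.79×2.84 + (z_c − 1.295 − 35.79)×3.33
The z_c×3.33 term appears on both sides and cancels. Collect the known terms of each column as K = Σ(ρt)_known − 3.33 × (depth of known layers): K_1 = 86.508 − 3.33×33.388 = −24.67404; K_2 = 101.6436 − 3.33×(1.295 + 35.79) = −21.84945.
Balance: K_1 + 0.988×ρ = K_2, so ρ = (K_2 − K_1)/0.988 = 2.82459/0.988 = 2.86 g/cm³.

2.86 g/cm³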